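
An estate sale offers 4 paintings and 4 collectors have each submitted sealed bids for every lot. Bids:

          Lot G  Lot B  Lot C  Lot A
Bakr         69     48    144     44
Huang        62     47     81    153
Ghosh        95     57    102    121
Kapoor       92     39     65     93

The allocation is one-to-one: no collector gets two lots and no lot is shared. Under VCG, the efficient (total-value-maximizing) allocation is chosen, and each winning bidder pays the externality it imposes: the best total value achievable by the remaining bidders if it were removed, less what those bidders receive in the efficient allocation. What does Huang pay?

Huang pays $64.

Efficient allocation: Bakr→Lot C ($144), Huang→Lot A ($153), Ghosh→Lot B ($57), Kapoor→Lot G ($92); total welfare W = $446.
Huang receives Lot A at value $153, so the others get W − 153 = $293.
Without Huang: best allocation of the remaining 3 bidders over all 4 lots is Bakr→Lot C ($144), Ghosh→Lot A ($121), Kapoor→Lot G ($92), total $357.
VCG payment = (others' best without Huang) − (others' welfare with Huang) = 357 − 293 = $64.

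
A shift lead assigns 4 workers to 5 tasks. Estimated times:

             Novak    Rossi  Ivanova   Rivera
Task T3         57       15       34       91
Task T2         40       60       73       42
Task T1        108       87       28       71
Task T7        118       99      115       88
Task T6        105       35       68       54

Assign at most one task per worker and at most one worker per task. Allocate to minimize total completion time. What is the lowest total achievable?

Min total: 137 min

This is the linear assignment problem.
Optimal: Novak→Task T2 (40 min), Rossi→Task T3 (15 min), Ivanova→Task T1 (28 min), Rivera→Task T6 (54 min) — total 40+15+28+54 = 137 min.
Column-greedy (each task in turn goes to its cheapest remaining worker) gives 171 min, worse by 34.
Swapping Ivanova↔Novak (Ivanova→Task T2 73 min, Novak→Task T1 108 min) adds 113.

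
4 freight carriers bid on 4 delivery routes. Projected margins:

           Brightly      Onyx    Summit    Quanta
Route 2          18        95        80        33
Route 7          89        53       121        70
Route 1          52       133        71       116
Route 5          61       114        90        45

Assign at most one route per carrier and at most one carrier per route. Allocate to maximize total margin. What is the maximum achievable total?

This is the linear assignment problem.
Optimal: Brightly→Route 7 ($89k), Onyx→Route 5 ($114k), Summit→Route 2 ($80k), Quanta→Route 1 ($116k) — total 89+114+80+116 = $399k.
Swapping Brightly↔Quanta (Brightly→Route 1 $52k, Quanta→Route 7 $70k) loses 83.
No other one-to-one assignment exceeds $399k.

Maximum total: $399k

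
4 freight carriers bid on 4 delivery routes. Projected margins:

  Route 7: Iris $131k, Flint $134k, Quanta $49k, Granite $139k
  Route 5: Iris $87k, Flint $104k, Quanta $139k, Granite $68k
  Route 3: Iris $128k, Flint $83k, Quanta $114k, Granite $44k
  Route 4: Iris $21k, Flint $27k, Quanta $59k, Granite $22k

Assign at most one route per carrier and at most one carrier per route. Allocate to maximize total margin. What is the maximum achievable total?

Max total: $433k

Optimal: Iris→Route 3 ($128k), Flint→Route 4 ($27k), Quanta→Route 5 ($139k), Granite→Route 7 ($139k) — total 128+27+139+139 = $433k.
Row-greedy (each carrier in turn takes its best remaining route) gives $371k, worse by 62.
Next-best assignment: Iris→Route 3, Flint→Route 5, Quanta→Route 4, Granite→Route 7 = $430k.
Every other assignment is strictly worse.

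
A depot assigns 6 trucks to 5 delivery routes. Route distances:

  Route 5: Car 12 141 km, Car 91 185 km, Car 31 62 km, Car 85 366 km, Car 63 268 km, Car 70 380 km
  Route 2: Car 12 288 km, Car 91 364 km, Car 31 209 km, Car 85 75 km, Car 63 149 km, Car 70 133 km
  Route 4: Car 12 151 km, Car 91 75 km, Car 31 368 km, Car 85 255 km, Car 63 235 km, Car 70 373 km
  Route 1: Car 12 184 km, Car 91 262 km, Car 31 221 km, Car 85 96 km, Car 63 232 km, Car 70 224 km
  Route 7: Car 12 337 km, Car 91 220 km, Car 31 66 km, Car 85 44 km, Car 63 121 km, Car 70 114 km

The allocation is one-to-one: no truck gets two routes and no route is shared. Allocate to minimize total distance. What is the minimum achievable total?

Min total: 487 km

Optimal: Car 31→Route 5 (62 km), Car 70→Route 2 (133 km), Car 91→Route 4 (75 km), Car 85→Route 1 (96 km), Car 63→Route 7 (121 km) — total 62+133+75+96+121 = 487 km.
Checked against all permutations: 487 km is optimal.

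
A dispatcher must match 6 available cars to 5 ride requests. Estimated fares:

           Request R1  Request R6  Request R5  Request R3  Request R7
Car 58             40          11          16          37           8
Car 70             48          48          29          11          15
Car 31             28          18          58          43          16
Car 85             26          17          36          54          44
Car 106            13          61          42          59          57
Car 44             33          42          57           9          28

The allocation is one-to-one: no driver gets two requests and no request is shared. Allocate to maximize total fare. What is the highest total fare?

Maximum total: $259

Optimal: Car 70→Request R1 ($48), Car 44→Request R6 ($42), Car 31→Request R5 ($58), Car 85→Request R3 ($54), Car 106→Request R7 ($57) — total 48+42+58+54+57 = $259.
Row-greedy (each driver in turn takes its best remaining request) gives $257, worse by 2.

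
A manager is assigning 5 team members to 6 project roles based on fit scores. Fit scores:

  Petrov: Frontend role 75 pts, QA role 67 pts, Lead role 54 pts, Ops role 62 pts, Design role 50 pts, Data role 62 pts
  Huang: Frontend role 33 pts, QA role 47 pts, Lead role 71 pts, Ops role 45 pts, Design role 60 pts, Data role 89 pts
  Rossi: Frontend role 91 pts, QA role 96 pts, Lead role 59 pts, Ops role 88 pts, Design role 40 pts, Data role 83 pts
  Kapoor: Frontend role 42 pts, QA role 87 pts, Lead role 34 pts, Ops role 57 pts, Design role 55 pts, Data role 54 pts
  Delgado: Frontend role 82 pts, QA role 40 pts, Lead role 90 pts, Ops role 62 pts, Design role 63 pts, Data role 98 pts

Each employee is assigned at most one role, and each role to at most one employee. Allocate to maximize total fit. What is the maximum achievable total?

Maximum total: 429 pts

Optimal: Petrov→Frontend role (75 pts), Huang→Data role (89 pts), Rossi→Ops role (88 pts), Kapoor→QA role (87 pts), Delgado→Lead role (90 pts) — total 75+89+88+87+90 = 429 pts.
Next-best assignment: Petrov→Frontend role, Huang→Lead role, Rossi→Ops role, Kapoor→QA role, Delgado→Data role = 419 pts.
Swapping Petrov↔Delgado (Petrov→Lead role 54 pts, Delgado→Frontend role 82 pts) loses 29.
Checked against all permutations: 429 pts is optimal.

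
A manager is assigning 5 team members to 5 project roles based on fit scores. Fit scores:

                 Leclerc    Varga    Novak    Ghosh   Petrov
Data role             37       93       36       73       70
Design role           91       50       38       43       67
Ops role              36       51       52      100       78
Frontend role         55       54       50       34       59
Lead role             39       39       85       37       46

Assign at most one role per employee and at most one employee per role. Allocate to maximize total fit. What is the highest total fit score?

Max total: 428 pts

This is the linear assignment problem.
Optimal: Leclerc→Design role (91 pts), Varga→Data role (93 pts), Novak→Lead role (85 pts), Ghosh→Ops role (100 pts), Petrov→Frontend role (59 pts) — total 91+93+85+100+59 = 428 pts.
Checked against all permutations: 428 pts is optimal.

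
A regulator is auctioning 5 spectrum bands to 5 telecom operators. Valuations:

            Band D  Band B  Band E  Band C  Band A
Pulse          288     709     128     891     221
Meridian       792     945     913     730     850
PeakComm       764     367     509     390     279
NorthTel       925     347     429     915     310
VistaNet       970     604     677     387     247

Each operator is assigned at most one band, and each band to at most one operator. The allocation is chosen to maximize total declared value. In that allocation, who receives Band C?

NorthTel receives Band C.

Optimal: Pulse→Band B ($709M), Meridian→Band A ($850M), PeakComm→Band E ($509M), NorthTel→Band C ($915M), VistaNet→Band D ($970M) — total 709+850+509+915+970 = $3953M.
Max-entry greedy (repeatedly take the single best remaining cell) gives $3560M, worse by 393.
No other one-to-one assignment exceeds $3953M.
NorthTel's own top band is Band D ($925M), but forcing NorthTel→Band D and reassigning the rest optimally gives only $3779M — worse by 174.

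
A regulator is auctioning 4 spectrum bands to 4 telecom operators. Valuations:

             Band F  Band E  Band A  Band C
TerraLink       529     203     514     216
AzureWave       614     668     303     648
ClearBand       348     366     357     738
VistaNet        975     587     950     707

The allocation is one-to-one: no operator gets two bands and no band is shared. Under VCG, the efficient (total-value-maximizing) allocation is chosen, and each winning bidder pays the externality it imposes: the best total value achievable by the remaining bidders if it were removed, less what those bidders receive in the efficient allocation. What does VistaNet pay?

VistaNet pays $15M.

Efficient allocation: TerraLink→Band A ($514M), AzureWave→Band E ($668M), ClearBand→Band C ($738M), VistaNet→Band F ($975M); total welfare W = $2895M.
VistaNet receives Band F at value $975M, so the others get W − 975 = $1920M.
Without VistaNet: best allocation of the remaining 3 bidders over all 4 bands is TerraLink→Band F ($529M), AzureWave→Band E ($668M), ClearBand→Band C ($738M), total $1935M.
VCG payment = (others' best without VistaNet) − (others' welfare with VistaNet) = 1935 − 1920 = $15M.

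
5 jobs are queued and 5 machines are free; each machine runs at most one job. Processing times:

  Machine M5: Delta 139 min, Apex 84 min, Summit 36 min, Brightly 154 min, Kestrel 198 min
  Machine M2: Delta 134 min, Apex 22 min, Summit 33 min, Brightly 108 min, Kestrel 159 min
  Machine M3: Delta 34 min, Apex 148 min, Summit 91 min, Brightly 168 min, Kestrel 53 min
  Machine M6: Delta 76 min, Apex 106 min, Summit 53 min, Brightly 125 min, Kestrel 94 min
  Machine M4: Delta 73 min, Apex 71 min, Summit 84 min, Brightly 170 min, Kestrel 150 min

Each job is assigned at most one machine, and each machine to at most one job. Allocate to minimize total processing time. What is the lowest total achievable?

Optimal: Delta→Machine M4 (73 min), Apex→Machine M2 (22 min), Summit→Machine M5 (36 min), Brightly→Machine M6 (125 min), Kestrel→Machine M3 (53 min) — total 73+22+36+125+53 = 309 min.
Column-greedy (each machine in turn goes to its cheapest remaining job) gives 356 min, worse by 47.
Next-best assignment: Delta→Machine M3, Apex→Machine M4, Summit→Machine M5, Brightly→Machine M2, Kestrel→Machine M6 = 343 min.
No other one-to-one assignment undercuts 309 min.

Minimum total: 309 min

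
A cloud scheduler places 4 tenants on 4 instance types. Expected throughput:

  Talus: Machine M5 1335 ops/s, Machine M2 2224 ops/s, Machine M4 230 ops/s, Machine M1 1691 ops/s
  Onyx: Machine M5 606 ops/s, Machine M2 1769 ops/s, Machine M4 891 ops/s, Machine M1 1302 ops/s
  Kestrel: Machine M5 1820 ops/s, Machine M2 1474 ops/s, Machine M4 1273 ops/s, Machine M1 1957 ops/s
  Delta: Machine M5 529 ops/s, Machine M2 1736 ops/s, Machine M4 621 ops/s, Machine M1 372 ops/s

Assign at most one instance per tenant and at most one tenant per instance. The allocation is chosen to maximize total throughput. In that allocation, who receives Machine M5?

Kestrel receives Machine M5.

This is a one-to-one assignment (maximum-weight bipartite matching).
Optimal: Talus→Machine M1 (1691 ops/s), Onyx→Machine M4 (891 ops/s), Kestrel→Machine M5 (1820 ops/s), Delta→Machine M2 (1736 ops/s) — total 1691+891+1820+1736 = 6138 ops/s.
Max-entry greedy (repeatedly take the single best remaining cell) gives 5601 ops/s, worse by 537.
Kestrel's own top instance is Machine M1 (1957 ops/s), but forcing Kestrel→Machine M1 and reassigning the rest optimally gives only 5919 ops/s — worse by 219.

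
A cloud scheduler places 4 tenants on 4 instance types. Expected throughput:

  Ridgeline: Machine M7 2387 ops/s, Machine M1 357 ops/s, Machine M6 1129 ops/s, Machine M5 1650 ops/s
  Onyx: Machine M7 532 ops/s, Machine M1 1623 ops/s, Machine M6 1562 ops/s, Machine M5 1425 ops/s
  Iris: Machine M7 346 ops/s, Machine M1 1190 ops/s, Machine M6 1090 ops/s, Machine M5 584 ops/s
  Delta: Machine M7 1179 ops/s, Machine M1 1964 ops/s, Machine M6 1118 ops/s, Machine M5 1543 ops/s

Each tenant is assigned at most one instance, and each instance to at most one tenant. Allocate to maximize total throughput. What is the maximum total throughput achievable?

Maximum total: 6866 ops/s

This is the linear assignment problem.
Optimal: Ridgeline→Machine M7 (2387 ops/s), Onyx→Machine M5 (1425 ops/s), Iris→Machine M6 (1090 ops/s), Delta→Machine M1 (1964 ops/s) — total 2387+1425+1090+1964 = 6866 ops/s.
Max-entry greedy (repeatedly take the single best remaining cell) gives 6497 ops/s, worse by 369.
Checked against all permutations: 6866 ops/s is optimal.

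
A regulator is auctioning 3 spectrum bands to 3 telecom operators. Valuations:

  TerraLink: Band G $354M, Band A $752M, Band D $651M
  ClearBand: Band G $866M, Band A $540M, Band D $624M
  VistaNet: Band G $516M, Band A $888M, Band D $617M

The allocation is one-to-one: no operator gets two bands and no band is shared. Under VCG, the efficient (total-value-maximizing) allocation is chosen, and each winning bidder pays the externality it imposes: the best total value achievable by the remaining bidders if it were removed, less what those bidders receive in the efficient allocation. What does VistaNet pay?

Efficient allocation: TerraLink→Band D ($651M), ClearBand→Band G ($866M), VistaNet→Band A ($888M); total welfare W = $2405M.
VistaNet receives Band A at value $888M, so the others get W − 888 = $1517M.
Without VistaNet: best allocation of the remaining 2 bidders over all 3 bands is TerraLink→Band A ($752M), ClearBand→Band G ($866M), total $1618M.
VCG payment = (others' best without VistaNet) − (others' welfare with VistaNet) = 1618 − 1517 = $101M.

VistaNet pays $101M.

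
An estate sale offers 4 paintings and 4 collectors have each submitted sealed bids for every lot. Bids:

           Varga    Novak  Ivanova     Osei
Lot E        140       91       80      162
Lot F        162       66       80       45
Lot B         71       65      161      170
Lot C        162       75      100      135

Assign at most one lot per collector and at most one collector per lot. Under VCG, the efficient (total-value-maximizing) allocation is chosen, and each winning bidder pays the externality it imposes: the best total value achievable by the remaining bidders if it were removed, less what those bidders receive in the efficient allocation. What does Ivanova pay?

Efficient allocation: Varga→Lot F ($162), Novak→Lot C ($75), Ivanova→Lot B ($161), Osei→Lot E ($162); total welfare W = $560.
Ivanova receives Lot B at value $161, so the others get W − 161 = $399.
Without Ivanova: best allocation of the remaining 3 bidders over all 4 lots is Varga→Lot F ($162), Novak→Lot E ($91), Osei→Lot B ($170), total $423.
VCG payment = (others' best without Ivanova) − (others' welfare with Ivanova) = 423 − 399 = $24.

Ivanova pays $24.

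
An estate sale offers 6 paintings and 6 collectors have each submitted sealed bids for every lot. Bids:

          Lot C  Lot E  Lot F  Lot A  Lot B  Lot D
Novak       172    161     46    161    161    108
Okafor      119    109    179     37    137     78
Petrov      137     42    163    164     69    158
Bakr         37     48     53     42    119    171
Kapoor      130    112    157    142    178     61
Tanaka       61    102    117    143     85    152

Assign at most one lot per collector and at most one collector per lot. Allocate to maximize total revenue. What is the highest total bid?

Maximum total: $969

Treat this as an assignment problem: match each collector to one lot.
Optimal: Novak→Lot E ($161), Okafor→Lot F ($179), Petrov→Lot C ($137), Bakr→Lot D ($171), Kapoor→Lot B ($178), Tanaka→Lot A ($143) — total 161+179+137+171+178+143 = $969.
Column-greedy (each lot in turn goes to its best remaining collector) gives $898, worse by 71.
Next-best assignment: Novak→Lot C, Okafor→Lot F, Petrov→Lot A, Bakr→Lot D, Kapoor→Lot B, Tanaka→Lot E = $966.
Swapping Kapoor↔Petrov (Kapoor→Lot C $130, Petrov→Lot B $69) loses 116.
Every other assignment is strictly worse.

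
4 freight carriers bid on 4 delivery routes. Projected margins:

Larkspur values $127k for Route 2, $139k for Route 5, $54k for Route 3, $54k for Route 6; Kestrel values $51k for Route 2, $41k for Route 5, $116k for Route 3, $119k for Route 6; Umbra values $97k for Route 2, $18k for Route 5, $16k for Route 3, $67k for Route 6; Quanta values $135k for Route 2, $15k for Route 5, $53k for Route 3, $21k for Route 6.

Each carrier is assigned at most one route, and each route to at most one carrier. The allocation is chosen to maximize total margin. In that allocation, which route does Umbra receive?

This is the linear assignment problem.
Optimal: Larkspur→Route 5 ($139k), Kestrel→Route 3 ($116k), Umbra→Route 6 ($67k), Quanta→Route 2 ($135k) — total 139+116+67+135 = $457k.
Max-entry greedy (repeatedly take the single best remaining cell) gives $409k, worse by 48.
Next-best assignment: Larkspur→Route 5, Kestrel→Route 6, Umbra→Route 3, Quanta→Route 2 = $409k.
Umbra's own top route is Route 2 ($97k), but forcing Umbra→Route 2 and reassigning the rest optimally gives only $408k — worse by 49.

Umbra receives Route 6.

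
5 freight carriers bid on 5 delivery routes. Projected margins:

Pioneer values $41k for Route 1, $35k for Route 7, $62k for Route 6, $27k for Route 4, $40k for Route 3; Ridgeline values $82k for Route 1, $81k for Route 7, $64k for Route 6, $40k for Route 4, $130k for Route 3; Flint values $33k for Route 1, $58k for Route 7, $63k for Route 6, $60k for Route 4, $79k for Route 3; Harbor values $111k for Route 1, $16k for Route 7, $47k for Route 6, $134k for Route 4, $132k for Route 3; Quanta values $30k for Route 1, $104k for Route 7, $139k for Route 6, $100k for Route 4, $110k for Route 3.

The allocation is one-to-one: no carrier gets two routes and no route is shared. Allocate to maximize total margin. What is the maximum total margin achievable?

Max total: $502k

Optimal: Pioneer→Route 1 ($41k), Ridgeline→Route 3 ($130k), Flint→Route 7 ($58k), Harbor→Route 4 ($134k), Quanta→Route 6 ($139k) — total 41+130+58+134+139 = $502k.
Next-best assignment: Pioneer→Route 7, Ridgeline→Route 3, Flint→Route 4, Harbor→Route 1, Quanta→Route 6 = $475k.
Swapping Ridgeline↔Harbor (Ridgeline→Route 4 $40k, Harbor→Route 3 $132k) loses 92.
Every other assignment is strictly worse.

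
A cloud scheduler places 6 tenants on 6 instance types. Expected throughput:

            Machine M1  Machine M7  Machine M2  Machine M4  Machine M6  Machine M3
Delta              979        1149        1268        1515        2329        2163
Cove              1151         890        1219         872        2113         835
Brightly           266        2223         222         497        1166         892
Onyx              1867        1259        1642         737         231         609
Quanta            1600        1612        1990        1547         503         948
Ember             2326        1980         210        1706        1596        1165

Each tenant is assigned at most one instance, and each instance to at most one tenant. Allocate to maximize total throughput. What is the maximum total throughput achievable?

Optimal: Delta→Machine M3 (2163 ops/s), Cove→Machine M6 (2113 ops/s), Brightly→Machine M7 (2223 ops/s), Onyx→Machine M1 (1867 ops/s), Quanta→Machine M2 (1990 ops/s), Ember→Machine M4 (1706 ops/s) — total 2163+2113+2223+1867+1990+1706 = 12062 ops/s.

Maximum total: 12062 ops/s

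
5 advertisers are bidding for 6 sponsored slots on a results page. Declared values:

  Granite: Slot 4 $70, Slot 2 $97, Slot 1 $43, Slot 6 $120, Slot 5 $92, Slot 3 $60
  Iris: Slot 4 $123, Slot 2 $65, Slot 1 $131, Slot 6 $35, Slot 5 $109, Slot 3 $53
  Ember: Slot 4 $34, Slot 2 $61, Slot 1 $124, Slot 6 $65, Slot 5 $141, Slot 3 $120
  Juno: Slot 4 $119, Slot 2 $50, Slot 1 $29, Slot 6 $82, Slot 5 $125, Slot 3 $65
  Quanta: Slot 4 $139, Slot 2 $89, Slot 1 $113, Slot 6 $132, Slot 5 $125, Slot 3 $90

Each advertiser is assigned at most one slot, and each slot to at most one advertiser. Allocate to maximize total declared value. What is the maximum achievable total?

Optimal: Granite→Slot 6 ($120), Iris→Slot 1 ($131), Ember→Slot 3 ($120), Juno→Slot 5 ($125), Quanta→Slot 4 ($139) — total 120+131+120+125+139 = $635.
Max-entry greedy (repeatedly take the single best remaining cell) gives $596, worse by 39.
Swapping Granite↔Ember (Granite→Slot 3 $60, Ember→Slot 6 $65) loses 115.
Every other assignment is strictly worse.

Maximum total: $635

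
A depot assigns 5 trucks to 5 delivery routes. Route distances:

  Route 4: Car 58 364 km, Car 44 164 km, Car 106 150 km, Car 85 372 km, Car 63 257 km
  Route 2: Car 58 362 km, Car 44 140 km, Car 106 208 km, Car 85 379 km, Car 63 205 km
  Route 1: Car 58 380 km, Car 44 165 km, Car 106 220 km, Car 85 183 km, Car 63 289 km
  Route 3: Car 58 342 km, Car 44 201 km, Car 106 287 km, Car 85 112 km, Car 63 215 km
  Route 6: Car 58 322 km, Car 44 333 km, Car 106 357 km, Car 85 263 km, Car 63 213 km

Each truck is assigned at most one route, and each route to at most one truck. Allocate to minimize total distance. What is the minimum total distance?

Minimum total: 954 km

Optimal: Car 58→Route 6 (322 km), Car 44→Route 1 (165 km), Car 106→Route 4 (150 km), Car 85→Route 3 (112 km), Car 63→Route 2 (205 km) — total 322+165+150+112+205 = 954 km.
Row-greedy (each truck in turn takes its cheapest remaining route) gives 1013 km, worse by 59.
Checked against all permutations: 954 km is optimal.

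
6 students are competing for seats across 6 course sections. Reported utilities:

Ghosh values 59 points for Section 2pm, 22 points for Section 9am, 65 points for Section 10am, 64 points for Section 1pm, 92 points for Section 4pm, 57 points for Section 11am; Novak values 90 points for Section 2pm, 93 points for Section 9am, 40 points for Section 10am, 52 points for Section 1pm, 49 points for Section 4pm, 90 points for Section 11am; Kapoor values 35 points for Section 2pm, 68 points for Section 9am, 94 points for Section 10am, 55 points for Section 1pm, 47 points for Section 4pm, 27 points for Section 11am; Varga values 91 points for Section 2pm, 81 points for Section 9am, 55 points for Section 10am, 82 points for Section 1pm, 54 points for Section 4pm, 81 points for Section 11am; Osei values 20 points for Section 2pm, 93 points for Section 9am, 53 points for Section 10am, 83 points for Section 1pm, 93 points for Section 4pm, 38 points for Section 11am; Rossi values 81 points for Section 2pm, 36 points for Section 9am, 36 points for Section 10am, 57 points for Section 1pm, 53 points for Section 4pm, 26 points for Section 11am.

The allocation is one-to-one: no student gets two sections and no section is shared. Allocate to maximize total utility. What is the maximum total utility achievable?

Optimal: Ghosh→Section 4pm (92 points), Novak→Section 11am (90 points), Kapoor→Section 10am (94 points), Varga→Section 1pm (82 points), Osei→Section 9am (93 points), Rossi→Section 2pm (81 points) — total 92+90+94+82+93+81 = 532 points.
Column-greedy (each section in turn goes to its best remaining student) gives 479 points, worse by 53.

Maximum total: 532 points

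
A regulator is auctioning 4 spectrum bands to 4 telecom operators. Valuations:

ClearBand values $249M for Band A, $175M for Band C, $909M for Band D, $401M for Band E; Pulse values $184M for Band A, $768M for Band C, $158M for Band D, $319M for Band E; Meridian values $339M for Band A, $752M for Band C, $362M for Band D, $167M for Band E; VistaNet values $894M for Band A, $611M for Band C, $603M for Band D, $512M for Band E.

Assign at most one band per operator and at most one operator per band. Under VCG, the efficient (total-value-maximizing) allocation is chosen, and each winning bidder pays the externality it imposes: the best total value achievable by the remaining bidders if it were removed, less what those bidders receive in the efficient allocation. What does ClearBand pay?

ClearBand pays $59M.

Efficient allocation: ClearBand→Band D ($909M), Pulse→Band E ($319M), Meridian→Band C ($752M), VistaNet→Band A ($894M); total welfare W = $2874M.
ClearBand receives Band D at value $909M, so the others get W − 909 = $1965M.
Without ClearBand: best allocation of the remaining 3 bidders over all 4 bands is Pulse→Band C ($768M), Meridian→Band D ($362M), VistaNet→Band A ($894M), total $2024M.
VCG payment = (others' best without ClearBand) − (others' welfare with ClearBand) = 2024 − 1965 = $59M.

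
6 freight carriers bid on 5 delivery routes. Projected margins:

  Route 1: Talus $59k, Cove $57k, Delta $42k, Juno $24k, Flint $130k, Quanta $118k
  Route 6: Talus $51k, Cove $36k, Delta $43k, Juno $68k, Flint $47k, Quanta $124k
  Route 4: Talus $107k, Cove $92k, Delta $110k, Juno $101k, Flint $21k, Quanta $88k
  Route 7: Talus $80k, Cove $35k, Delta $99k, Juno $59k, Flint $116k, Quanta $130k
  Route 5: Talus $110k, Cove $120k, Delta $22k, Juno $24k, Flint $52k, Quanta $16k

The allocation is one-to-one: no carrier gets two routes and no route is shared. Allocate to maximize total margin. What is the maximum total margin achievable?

Maximum total: $580k

Optimal: Flint→Route 1 ($130k), Quanta→Route 6 ($124k), Talus→Route 4 ($107k), Delta→Route 7 ($99k), Cove→Route 5 ($120k) — total 130+124+107+99+120 = $580k.
Max-entry greedy (repeatedly take the single best remaining cell) gives $558k, worse by 22.
Next-best assignment: Flint→Route 1, Quanta→Route 6, Juno→Route 4, Delta→Route 7, Cove→Route 5 = $574k.
No other one-to-one assignment exceeds $580k.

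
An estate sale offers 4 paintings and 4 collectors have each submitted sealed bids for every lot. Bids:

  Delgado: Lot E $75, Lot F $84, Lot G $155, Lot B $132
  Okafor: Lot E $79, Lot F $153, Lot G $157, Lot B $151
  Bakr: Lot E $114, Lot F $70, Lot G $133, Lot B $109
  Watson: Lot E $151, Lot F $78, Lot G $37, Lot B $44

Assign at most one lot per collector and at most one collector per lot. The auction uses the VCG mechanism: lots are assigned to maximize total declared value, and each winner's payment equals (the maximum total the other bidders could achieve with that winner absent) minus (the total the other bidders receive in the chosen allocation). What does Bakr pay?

Bakr pays $23.

Efficient allocation: Delgado→Lot B ($132), Okafor→Lot F ($153), Bakr→Lot G ($133), Watson→Lot E ($151); total welfare W = $569.
Bakr receives Lot G at value $133, so the others get W − 133 = $436.
Without Bakr: best allocation of the remaining 3 bidders over all 4 lots is Delgado→Lot G ($155), Okafor→Lot F ($153), Watson→Lot E ($151), total $459.
VCG payment = (others' best without Bakr) − (others' welfare with Bakr) = 459 − 436 = $23.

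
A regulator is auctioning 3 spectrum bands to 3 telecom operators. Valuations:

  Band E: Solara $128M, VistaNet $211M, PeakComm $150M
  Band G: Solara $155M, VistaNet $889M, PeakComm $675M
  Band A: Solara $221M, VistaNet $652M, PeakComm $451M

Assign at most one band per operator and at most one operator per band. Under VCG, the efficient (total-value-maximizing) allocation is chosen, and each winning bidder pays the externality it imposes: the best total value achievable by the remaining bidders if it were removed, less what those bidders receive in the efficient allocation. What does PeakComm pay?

Efficient allocation: Solara→Band E ($128M), VistaNet→Band G ($889M), PeakComm→Band A ($451M); total welfare W = $1468M.
PeakComm receives Band A at value $451M, so the others get W − 451 = $1017M.
Without PeakComm: best allocation of the remaining 2 bidders over all 3 bands is Solara→Band A ($221M), VistaNet→Band G ($889M), total $1110M.
VCG payment = (others' best without PeakComm) − (others' welfare with PeakComm) = 1110 − 1017 = $93M.

PeakComm pays $93M.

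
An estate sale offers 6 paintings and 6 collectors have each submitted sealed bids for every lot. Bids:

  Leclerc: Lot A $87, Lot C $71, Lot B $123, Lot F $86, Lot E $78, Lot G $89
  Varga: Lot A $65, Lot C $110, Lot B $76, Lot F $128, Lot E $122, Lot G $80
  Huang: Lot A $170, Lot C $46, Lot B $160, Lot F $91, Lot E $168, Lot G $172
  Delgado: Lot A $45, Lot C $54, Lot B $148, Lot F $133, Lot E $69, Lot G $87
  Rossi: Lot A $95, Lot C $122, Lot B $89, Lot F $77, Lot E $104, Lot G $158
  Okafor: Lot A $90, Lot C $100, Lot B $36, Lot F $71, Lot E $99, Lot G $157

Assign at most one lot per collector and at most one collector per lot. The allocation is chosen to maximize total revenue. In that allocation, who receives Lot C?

Optimal: Leclerc→Lot B ($123), Varga→Lot E ($122), Huang→Lot A ($170), Delgado→Lot F ($133), Rossi→Lot C ($122), Okafor→Lot G ($157) — total 123+122+170+133+122+157 = $827.
Row-greedy (each collector in turn takes its best remaining lot) gives $704, worse by 123.
Next-best assignment: Leclerc→Lot A, Varga→Lot F, Huang→Lot E, Delgado→Lot B, Rossi→Lot C, Okafor→Lot G = $810.
Rossi's own top lot is Lot G ($158), but forcing Rossi→Lot G and reassigning the rest optimally gives only $806 — worse by 21.

Rossi receives Lot C.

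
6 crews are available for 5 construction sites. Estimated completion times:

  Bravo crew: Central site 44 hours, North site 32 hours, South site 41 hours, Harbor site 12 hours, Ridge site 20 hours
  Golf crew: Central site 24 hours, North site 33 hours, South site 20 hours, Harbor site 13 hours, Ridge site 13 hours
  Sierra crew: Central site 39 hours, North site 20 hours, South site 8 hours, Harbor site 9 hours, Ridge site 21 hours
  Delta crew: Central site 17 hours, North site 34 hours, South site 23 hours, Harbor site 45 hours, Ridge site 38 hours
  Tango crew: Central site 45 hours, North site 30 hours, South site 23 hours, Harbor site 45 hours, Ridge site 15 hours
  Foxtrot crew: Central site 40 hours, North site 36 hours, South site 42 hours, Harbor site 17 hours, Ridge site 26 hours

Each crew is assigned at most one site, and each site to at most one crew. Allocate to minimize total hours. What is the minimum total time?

Minimum total: 80 hours

Treat this as an assignment problem: match each crew to one site.
Optimal: Delta crew→Central site (17 hours), Tango crew→North site (30 hours), Sierra crew→South site (8 hours), Bravo crew→Harbor site (12 hours), Golf crew→Ridge site (13 hours) — total 17+30+8+12+13 = 80 hours.
Checked against all permutations: 80 hours is optimal.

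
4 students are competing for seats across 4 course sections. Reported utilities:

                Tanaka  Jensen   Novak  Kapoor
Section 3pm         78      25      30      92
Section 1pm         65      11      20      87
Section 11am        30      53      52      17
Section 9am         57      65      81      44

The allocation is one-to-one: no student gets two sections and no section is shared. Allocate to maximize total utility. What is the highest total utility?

Max total: 299 points

Optimal: Tanaka→Section 3pm (78 points), Jensen→Section 11am (53 points), Novak→Section 9am (81 points), Kapoor→Section 1pm (87 points) — total 78+53+81+87 = 299 points.
Next-best assignment: Tanaka→Section 1pm, Jensen→Section 11am, Novak→Section 9am, Kapoor→Section 3pm = 291 points.
No other one-to-one assignment exceeds 299 points.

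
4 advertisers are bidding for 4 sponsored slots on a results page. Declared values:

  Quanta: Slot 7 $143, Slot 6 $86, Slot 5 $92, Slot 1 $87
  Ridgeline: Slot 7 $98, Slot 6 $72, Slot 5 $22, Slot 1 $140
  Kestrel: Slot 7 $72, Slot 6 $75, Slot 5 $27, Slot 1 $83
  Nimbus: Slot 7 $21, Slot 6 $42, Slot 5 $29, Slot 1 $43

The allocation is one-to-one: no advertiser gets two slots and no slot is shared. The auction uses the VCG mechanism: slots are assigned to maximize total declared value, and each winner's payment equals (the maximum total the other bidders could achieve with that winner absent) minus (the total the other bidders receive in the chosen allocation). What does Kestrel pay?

Kestrel pays $13.

Efficient allocation: Quanta→Slot 7 ($143), Ridgeline→Slot 1 ($140), Kestrel→Slot 6 ($75), Nimbus→Slot 5 ($29); total welfare W = $387.
Kestrel receives Slot 6 at value $75, so the others get W − 75 = $312.
Without Kestrel: best allocation of the remaining 3 bidders over all 4 slots is Quanta→Slot 7 ($143), Ridgeline→Slot 1 ($140), Nimbus→Slot 6 ($42), total $325.
VCG payment = (others' best without Kestrel) − (others' welfare with Kestrel) = 325 − 312 = $13.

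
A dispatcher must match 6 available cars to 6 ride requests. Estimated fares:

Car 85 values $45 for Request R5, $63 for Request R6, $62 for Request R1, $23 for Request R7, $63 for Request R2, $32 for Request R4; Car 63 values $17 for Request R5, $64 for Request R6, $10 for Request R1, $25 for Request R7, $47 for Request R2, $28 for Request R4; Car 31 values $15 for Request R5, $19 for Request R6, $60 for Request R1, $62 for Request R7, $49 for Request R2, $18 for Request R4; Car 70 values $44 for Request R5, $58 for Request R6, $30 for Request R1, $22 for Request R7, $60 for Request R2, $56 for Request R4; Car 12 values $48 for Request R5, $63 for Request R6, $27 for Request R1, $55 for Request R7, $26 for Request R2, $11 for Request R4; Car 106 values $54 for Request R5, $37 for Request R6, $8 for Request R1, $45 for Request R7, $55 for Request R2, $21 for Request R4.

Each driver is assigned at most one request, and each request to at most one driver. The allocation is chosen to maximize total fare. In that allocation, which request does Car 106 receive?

Car 106 receives Request R5.

Optimal: Car 85→Request R2 ($63), Car 63→Request R6 ($64), Car 31→Request R1 ($60), Car 70→Request R4 ($56), Car 12→Request R7 ($55), Car 106→Request R5 ($54) — total 63+64+60+56+55+54 = $352.
Max-entry greedy (repeatedly take the single best remaining cell) gives $326, worse by 26.
Checked against all permutations: $352 is optimal.
Car 106's own top request is Request R2 ($55), but forcing Car 106→Request R2 and reassigning the rest optimally gives only $347 — worse by 5.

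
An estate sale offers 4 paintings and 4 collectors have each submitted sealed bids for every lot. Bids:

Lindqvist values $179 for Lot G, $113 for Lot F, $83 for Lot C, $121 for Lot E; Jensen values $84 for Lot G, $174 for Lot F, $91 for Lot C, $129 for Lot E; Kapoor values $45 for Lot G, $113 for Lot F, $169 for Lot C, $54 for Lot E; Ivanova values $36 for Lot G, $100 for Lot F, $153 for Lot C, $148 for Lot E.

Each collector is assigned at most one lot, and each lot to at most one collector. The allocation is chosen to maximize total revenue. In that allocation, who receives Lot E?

Ivanova receives Lot E.

This is a one-to-one assignment (maximum-weight bipartite matching).
Optimal: Lindqvist→Lot G ($179), Jensen→Lot F ($174), Kapoor→Lot C ($169), Ivanova→Lot E ($148) — total 179+174+169+148 = $670.
Next-best assignment: Lindqvist→Lot G, Jensen→Lot E, Kapoor→Lot C, Ivanova→Lot F = $577.
Swapping Kapoor↔Jensen (Kapoor→Lot F $113, Jensen→Lot C $91) loses 139.
Every other assignment is strictly worse.
Ivanova's own top lot is Lot C ($153), but forcing Ivanova→Lot C and reassigning the rest optimally gives only $574 — worse by 96.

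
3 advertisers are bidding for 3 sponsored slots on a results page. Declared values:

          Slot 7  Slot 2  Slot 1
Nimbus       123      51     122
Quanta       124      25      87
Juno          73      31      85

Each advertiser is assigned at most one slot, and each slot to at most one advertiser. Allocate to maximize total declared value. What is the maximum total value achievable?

Optimal: Nimbus→Slot 1 ($122), Quanta→Slot 7 ($124), Juno→Slot 2 ($31) — total 122+124+31 = $277.
Row-greedy (each advertiser in turn takes its best remaining slot) gives $241, worse by 36.
Swapping Juno↔Quanta (Juno→Slot 7 $73, Quanta→Slot 2 $25) loses 57.
No other one-to-one assignment exceeds $277.

Max total: $277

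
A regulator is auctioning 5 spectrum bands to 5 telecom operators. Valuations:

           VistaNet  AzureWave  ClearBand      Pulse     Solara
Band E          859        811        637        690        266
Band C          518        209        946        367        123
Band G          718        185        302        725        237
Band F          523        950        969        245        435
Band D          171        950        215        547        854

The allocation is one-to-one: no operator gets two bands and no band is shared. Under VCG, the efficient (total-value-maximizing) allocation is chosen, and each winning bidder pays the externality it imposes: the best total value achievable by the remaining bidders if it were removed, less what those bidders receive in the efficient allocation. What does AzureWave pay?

AzureWave pays $23M.

Efficient allocation: VistaNet→Band E ($859M), AzureWave→Band F ($950M), ClearBand→Band C ($946M), Pulse→Band G ($725M), Solara→Band D ($854M); total welfare W = $4334M.
AzureWave receives Band F at value $950M, so the others get W − 950 = $3384M.
Without AzureWave: best allocation of the remaining 4 bidders over all 5 bands is VistaNet→Band E ($859M), ClearBand→Band F ($969M), Pulse→Band G ($725M), Solara→Band D ($854M), total $3407M.
VCG payment = (others' best without AzureWave) − (others' welfare with AzureWave) = 3407 − 3384 = $23M.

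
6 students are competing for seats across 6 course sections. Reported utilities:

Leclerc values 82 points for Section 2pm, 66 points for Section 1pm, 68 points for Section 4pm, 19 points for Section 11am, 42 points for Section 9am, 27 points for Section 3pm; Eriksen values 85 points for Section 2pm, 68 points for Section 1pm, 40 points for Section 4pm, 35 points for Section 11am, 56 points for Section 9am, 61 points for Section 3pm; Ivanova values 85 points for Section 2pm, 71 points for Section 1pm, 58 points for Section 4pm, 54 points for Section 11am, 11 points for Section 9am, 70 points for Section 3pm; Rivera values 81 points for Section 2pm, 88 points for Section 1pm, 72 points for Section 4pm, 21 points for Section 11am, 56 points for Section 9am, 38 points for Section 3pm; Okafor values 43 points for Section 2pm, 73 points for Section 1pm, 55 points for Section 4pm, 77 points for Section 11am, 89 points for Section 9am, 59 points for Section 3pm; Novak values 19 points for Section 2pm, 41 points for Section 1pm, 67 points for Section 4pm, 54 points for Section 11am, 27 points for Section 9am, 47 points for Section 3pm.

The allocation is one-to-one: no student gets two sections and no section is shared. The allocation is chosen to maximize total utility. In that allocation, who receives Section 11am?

Treat this as an assignment problem: match each student to one section.
Optimal: Leclerc→Section 4pm (68 points), Eriksen→Section 2pm (85 points), Ivanova→Section 3pm (70 points), Rivera→Section 1pm (88 points), Okafor→Section 9am (89 points), Novak→Section 11am (54 points) — total 68+85+70+88+89+54 = 454 points.
Row-greedy (each student in turn takes its best remaining section) gives 435 points, worse by 19.
Next-best assignment: Leclerc→Section 4pm, Eriksen→Section 3pm, Ivanova→Section 2pm, Rivera→Section 1pm, Okafor→Section 9am, Novak→Section 11am = 445 points.
Swapping Rivera↔Okafor (Rivera→Section 9am 56 points, Okafor→Section 1pm 73 points) loses 48.
Novak's own top section is Section 4pm (67 points), but forcing Novak→Section 4pm and reassigning the rest optimally gives only 441 points — worse by 13.

Novak receives Section 11am.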